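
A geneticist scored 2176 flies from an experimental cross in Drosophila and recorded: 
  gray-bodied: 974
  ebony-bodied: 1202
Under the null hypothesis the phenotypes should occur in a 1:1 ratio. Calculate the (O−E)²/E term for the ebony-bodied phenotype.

The 1:1 ratio has 2 parts, so with N = 2176 the expected counts are:
  gray-bodied: 2176 × 1/2 = 1088
  ebony-bodied: 2176 × 1/2 = 1088
Contribution of ebony-bodied: (1202 − 1088)² / 1088 = 11.9449

11.945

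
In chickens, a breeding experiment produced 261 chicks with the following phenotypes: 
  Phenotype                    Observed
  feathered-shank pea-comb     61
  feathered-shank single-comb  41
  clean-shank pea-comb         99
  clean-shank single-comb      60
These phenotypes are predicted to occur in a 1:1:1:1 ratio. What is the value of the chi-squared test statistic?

Total ratio parts = 4. Expected numbers out of 261:
  feathered-shank pea-comb: 261 × 1/4 = 65.25
  feathered-shank single-comb: 261 × 1/4 = 65.25
  clean-shank pea-comb: 261 × 1/4 = 65.25
  clean-shank single-comb: 261 × 1/4 = 65.25
χ² = Σ (O − E)² / E
  feathered-shank pea-comb: (61 − 65.25)² / 65.25 = 0.2768
  feathered-shank single-comb: (41 − 65.25)² / 65.25 = 9.0125
  clean-shank pea-comb: (99 − 65.25)² / 65.25 = 17.4569
  clean-shank single-comb: (60 − 65.25)² / 65.25 = 0.4224
χ² = 0.2768 + 9.0125 + 17.4569 + 0.4224 = 27.1686 ≈ 27.169

27.169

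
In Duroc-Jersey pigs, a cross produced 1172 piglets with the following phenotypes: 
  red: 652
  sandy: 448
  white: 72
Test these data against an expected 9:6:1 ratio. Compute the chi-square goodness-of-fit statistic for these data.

Total ratio parts = 16. Expected numbers out of 1172:
  red: 1172 × 9/16 = 659.25
  sandy: 1172 × 6/16 = 439.5
  white: 1172 × 1/16 = 73.25
χ² = Σ (O − E)² / E
  red: (652 − 659.25)² / 659.25 = 0.0797
  sandy: (448 − 439.5)² / 439.5 = 0.1644
  white: (72 − 73.25)² / 73.25 = 0.0213
χ² = 0.0797 + 0.1644 + 0.0213 = 0.2654 ≈ 0.265

0.265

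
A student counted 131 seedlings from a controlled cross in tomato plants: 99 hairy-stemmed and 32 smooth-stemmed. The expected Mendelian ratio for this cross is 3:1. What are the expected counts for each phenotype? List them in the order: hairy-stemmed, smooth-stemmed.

Total ratio parts = 4. Expected numbers out of 131:
  hairy-stemmed: 131 × 3/4 = 98.25
  smooth-stemmed: 131 × 1/4 = 32.75

98.25, 32.75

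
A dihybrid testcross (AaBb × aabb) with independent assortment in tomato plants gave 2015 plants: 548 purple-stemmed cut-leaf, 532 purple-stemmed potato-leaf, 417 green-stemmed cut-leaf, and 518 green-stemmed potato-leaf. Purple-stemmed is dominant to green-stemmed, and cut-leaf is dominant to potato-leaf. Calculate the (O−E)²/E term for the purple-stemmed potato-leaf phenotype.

1.584

A dihybrid testcross with independent assortment gives a 1:1:1:1 ratio.
Expected counts for N = 2015 under a 1:1:1:1 ratio (total parts = 4):
  purple-stemmed cut-leaf: 2015 × 1/4 = 503.75
  purple-stemmed potato-leaf: 2015 × 1/4 = 503.75
  green-stemmed cut-leaf: 2015 × 1/4 = 503.75
  green-stemmed potato-leaf: 2015 × 1/4 = 503.75
Contribution of purple-stemmed potato-leaf: (532 − 503.75)² / 503.75 = 1.5842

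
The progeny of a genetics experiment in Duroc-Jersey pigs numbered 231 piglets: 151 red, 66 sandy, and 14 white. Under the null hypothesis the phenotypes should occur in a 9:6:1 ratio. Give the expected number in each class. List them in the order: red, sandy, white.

Expected counts for N = 231 under a 9:6:1 ratio (total parts = 16):
  red: 231 × 9/16 = 129.9375
  sandy: 231 × 6/16 = 86.625
  white: 231 × 1/16 = 14.4375

129.9375, 86.625, 14.4375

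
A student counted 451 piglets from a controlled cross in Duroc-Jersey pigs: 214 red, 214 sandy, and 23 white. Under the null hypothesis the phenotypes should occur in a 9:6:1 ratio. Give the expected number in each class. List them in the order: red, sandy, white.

253.6875, 169.125, 28.1875

Total ratio parts = 16. Expected numbers out of 451:
  red: 451 × 9/16 = 253.6875
  sandy: 451 × 6/16 = 169.125
  white: 451 × 1/16 = 28.1875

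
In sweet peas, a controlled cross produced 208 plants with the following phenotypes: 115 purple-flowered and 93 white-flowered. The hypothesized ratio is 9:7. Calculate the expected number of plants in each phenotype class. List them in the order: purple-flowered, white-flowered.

117, 91

The 9:7 ratio has 16 parts, so with N = 208 the expected counts are:
  purple-flowered: 208 × 9/16 = 117
  white-flowered: 208 × 7/16 = 91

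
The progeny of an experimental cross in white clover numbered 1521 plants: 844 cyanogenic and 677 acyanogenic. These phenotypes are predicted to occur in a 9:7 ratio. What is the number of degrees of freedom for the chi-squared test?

1

A goodness-of-fit test with 2 phenotype classes has df = 2 − 1 = 1.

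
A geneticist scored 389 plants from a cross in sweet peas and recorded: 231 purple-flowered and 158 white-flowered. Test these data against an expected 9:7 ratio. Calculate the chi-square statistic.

1.552

Under the 9:7 hypothesis (Σ ratio = 16, N = 389):
  purple-flowered: 389 × 9/16 = 218.8125
  white-flowered: 389 × 7/16 = 170.1875
χ² = Σ (O − E)² / E
  purple-flowered: (231 − 218.8125)² / 218.8125 = 0.6788
  white-flowered: (158 − 170.1875)² / 170.1875 = 0.8728
χ² = 0.6788 + 0.8728 = 1.5516 ≈ 1.552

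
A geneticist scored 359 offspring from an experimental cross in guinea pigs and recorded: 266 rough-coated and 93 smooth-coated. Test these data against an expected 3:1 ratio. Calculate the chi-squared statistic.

0.157

Expected counts for N = 359 under a 3:1 ratio (total parts = 4):
  rough-coated: 359 × 3/4 = 269.25
  smooth-coated: 359 × 1/4 = 89.75
χ² = Σ (O − E)² / E
  rough-coated: (266 − 269.25)² / 269.25 = 0.0392
  smooth-coated: (93 − 89.75)² / 89.75 = 0.1177
χ² = 0.0392 + 0.1177 = 0.1569 ≈ 0.157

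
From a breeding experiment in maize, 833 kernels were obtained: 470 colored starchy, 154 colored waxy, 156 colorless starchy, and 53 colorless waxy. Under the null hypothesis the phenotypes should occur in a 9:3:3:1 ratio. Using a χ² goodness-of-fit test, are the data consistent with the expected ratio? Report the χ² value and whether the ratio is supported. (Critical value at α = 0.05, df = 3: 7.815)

0.052; consistent

Total ratio parts = 16. Expected numbers out of 833:
  colored starchy: 833 × 9/16 = 468.5625
  colored waxy: 833 × 3/16 = 156.1875
  colorless starchy: 833 × 3/16 = 156.1875
  colorless waxy: 833 × 1/16 = 52.0625
χ² = Σ (O − E)² / E
  colored starchy: (470 − 468.5625)² / 468.5625 = 0.0044
  colored waxy: (154 − 156.1875)² / 156.1875 = 0.0306
  colorless starchy: (156 − 156.1875)² / 156.1875 = 0.0002
  colorless waxy: (53 − 52.0625)² / 52.0625 = 0.0169
χ² = 0.0044 + 0.0306 + 0.0002 + 0.0169 = 0.0521 ≈ 0.052
Degrees of freedom = 4 − 1 = 3; critical value at α = 0.05 is 7.815.
Since 0.052 < 7.815, we fail to reject the null hypothesis — the data are consistent with the 9:3:3:1 ratio.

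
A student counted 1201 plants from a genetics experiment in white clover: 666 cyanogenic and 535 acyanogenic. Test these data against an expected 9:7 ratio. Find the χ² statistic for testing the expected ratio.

0.309

Expected counts for N = 1201 under a 9:7 ratio (total parts = 16):
  cyanogenic: 1201 × 9/16 = 675.5625
  acyanogenic: 1201 × 7/16 = 525.4375
χ² = Σ (O − E)² / E
  cyanogenic: (666 − 675.5625)² / 675.5625 = 0.1354
  acyanogenic: (535 − 525.4375)² / 525.4375 = 0.1740
χ² = 0.1354 + 0.1740 = 0.3094 ≈ 0.309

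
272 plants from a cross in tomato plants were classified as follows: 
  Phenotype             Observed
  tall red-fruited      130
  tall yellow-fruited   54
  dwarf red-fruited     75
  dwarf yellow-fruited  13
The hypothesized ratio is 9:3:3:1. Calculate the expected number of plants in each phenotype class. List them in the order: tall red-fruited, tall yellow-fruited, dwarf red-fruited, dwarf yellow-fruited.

Under the 9:3:3:1 hypothesis (Σ ratio = 16, N = 272):
  tall red-fruited: 272 × 9/16 = 153
  tall yellow-fruited: 272 × 3/16 = 51
  dwarf red-fruited: 272 × 3/16 = 51
  dwarf yellow-fruited: 272 × 1/16 = 17

153, 51, 51, 17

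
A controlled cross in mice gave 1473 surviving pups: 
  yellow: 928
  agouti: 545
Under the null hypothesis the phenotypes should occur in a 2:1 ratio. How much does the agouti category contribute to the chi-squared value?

5.939

Expected counts for N = 1473 under a 2:1 ratio (total parts = 3):
  yellow: 1473 × 2/3 = 982
  agouti: 1473 × 1/3 = 491
Contribution of agouti: (545 − 491)² / 491 = 5.9389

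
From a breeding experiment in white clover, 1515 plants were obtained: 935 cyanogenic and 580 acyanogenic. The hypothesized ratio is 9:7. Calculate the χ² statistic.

Total ratio parts = 16. Expected numbers out of 1515:
  cyanogenic: 1515 × 9/16 = 852.1875
  acyanogenic: 1515 × 7/16 = 662.8125
χ² = Σ (O − E)² / E
  cyanogenic: (935 − 852.1875)² / 852.1875 = 8.0474
  acyanogenic: (580 − 662.8125)² / 662.8125 = 10.3467
χ² = 8.0474 + 10.3467 = 18.3941 ≈ 18.394

18.394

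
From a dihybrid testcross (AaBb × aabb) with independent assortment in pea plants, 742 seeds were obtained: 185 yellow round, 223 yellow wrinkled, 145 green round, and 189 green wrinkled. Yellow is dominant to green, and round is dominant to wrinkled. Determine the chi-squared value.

16.491

A dihybrid testcross with independent assortment gives a 1:1:1:1 ratio.
Total ratio parts = 4. Expected numbers out of 742:
  yellow round: 742 × 1/4 = 185.5
  yellow wrinkled: 742 × 1/4 = 185.5
  green round: 742 × 1/4 = 185.5
  green wrinkled: 742 × 1/4 = 185.5
χ² = Σ (O − E)² / E
  yellow round: (185 − 185.5)² / 185.5 = 0.0013
  yellow wrinkled: (223 − 185.5)² / 185.5 = 7.5809
  green round: (145 − 185.5)² / 185.5 = 8.8423
  green wrinkled: (189 − 185.5)² / 185.5 = 0.0660
χ² = 0.0013 + 7.5809 + 8.8423 + 0.0660 = 16.4905 ≈ 16.491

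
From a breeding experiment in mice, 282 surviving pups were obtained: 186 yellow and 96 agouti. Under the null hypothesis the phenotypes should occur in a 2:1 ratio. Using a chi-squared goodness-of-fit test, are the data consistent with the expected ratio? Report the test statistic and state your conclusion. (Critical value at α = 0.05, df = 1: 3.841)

0.064; consistent

Expected counts for N = 282 under a 2:1 ratio (total parts = 3):
  yellow: 282 × 2/3 = 188
  agouti: 282 × 1/3 = 94
χ² = Σ (O − E)² / E
  yellow: (186 − 188)² / 188 = 0.0213
  agouti: (96 − 94)² / 94 = 0.0426
χ² = 0.0213 + 0.0426 = 0.0639 ≈ 0.064
Degrees of freedom = 2 − 1 = 1; critical value at α = 0.05 is 3.841.
Since 0.064 < 3.841, we fail to reject the null hypothesis — the data are consistent with the 2:1 ratio.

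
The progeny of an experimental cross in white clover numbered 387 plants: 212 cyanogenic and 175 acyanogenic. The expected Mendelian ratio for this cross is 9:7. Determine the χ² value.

Under the 9:7 hypothesis (Σ ratio = 16, N = 387):
  cyanogenic: 387 × 9/16 = 217.6875
  acyanogenic: 387 × 7/16 = 169.3125
χ² = Σ (O − E)² / E
  cyanogenic: (212 − 217.6875)² / 217.6875 = 0.1486
  acyanogenic: (175 − 169.3125)² / 169.3125 = 0.1911
χ² = 0.1486 + 0.1911 = 0.3397 ≈ 0.340

0.340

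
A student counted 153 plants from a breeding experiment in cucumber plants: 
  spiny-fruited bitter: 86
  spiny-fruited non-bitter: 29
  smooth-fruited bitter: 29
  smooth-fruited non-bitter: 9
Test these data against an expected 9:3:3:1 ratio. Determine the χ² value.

0.040

Under the 9:3:3:1 hypothesis (Σ ratio = 16, N = 153):
  spiny-fruited bitter: 153 × 9/16 = 86.0625
  spiny-fruited non-bitter: 153 × 3/16 = 28.6875
  smooth-fruited bitter: 153 × 3/16 = 28.6875
  smooth-fruited non-bitter: 153 × 1/16 = 9.5625
χ² = Σ (O − E)² / E
  spiny-fruited bitter: (86 − 86.0625)² / 86.0625 = 0.0000
  spiny-fruited non-bitter: (29 − 28.6875)² / 28.6875 = 0.0034
  smooth-fruited bitter: (29 − 28.6875)² / 28.6875 = 0.0034
  smooth-fruited non-bitter: (9 − 9.5625)² / 9.5625 = 0.0331
χ² = 0.0000 + 0.0034 + 0.0034 + 0.0331 = 0.0399 ≈ 0.040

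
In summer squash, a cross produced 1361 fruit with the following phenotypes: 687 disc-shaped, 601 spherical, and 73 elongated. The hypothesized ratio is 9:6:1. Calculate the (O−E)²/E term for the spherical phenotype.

Total ratio parts = 16. Expected numbers out of 1361:
  disc-shaped: 1361 × 9/16 = 765.5625
  spherical: 1361 × 6/16 = 510.375
  elongated: 1361 × 1/16 = 85.0625
Contribution of spherical: (601 − 510.375)² / 510.375 = 16.0919

16.092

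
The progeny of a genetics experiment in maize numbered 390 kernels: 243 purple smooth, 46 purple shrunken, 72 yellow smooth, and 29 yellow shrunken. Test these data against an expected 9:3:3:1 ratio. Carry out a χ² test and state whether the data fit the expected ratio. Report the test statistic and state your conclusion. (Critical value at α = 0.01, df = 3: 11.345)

13.501; not consistent

Expected counts for N = 390 under a 9:3:3:1 ratio (total parts = 16):
  purple smooth: 390 × 9/16 = 219.375
  purple shrunken: 390 × 3/16 = 73.125
  yellow smooth: 390 × 3/16 = 73.125
  yellow shrunken: 390 × 1/16 = 24.375
χ² = Σ (O − E)² / E
  purple smooth: (243 − 219.375)² / 219.375 = 2.5442
  purple shrunken: (46 − 73.125)² / 73.125 = 10.0618
  yellow smooth: (72 − 73.125)² / 73.125 = 0.0173
  yellow shrunken: (29 − 24.375)² / 24.375 = 0.8776
χ² = 2.5442 + 10.0618 + 0.0173 + 0.8776 = 13.5009 ≈ 13.501
Degrees of freedom = 4 − 1 = 3; critical value at α = 0.01 is 11.345.
Since 13.501 > 11.345, we reject the null hypothesis — the data do not fit the 9:3:3:1 ratio.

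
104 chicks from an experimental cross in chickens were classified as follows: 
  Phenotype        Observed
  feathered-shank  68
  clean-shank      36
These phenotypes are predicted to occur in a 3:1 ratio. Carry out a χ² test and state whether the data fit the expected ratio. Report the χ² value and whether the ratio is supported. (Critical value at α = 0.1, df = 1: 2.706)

5.128; not consistent

Under the 3:1 hypothesis (Σ ratio = 4, N = 104):
  feathered-shank: 104 × 3/4 = 78
  clean-shank: 104 × 1/4 = 26
χ² = Σ (O − E)² / E
  feathered-shank: (68 − 78)² / 78 = 1.2821
  clean-shank: (36 − 26)² / 26 = 3.8462
χ² = 1.2821 + 3.8462 = 5.1283 ≈ 5.128
Degrees of freedom = 2 − 1 = 1; critical value at α = 0.1 is 2.706.
Since 5.128 > 2.706, we reject the null hypothesis — the data do not fit the 3:1 ratio.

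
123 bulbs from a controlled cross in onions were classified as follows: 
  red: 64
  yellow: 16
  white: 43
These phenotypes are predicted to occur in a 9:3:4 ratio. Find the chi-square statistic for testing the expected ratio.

Under the 9:3:4 hypothesis (Σ ratio = 16, N = 123):
  red: 123 × 9/16 = 69.1875
  yellow: 123 × 3/16 = 23.0625
  white: 123 × 4/16 = 30.75
χ² = Σ (O − E)² / E
  red: (64 − 69.1875)² / 69.1875 = 0.3889
  yellow: (16 − 23.0625)² / 23.0625 = 2.1628
  white: (43 − 30.75)² / 30.75 = 4.8801
χ² = 0.3889 + 2.1628 + 4.8801 = 7.4318 ≈ 7.432

7.432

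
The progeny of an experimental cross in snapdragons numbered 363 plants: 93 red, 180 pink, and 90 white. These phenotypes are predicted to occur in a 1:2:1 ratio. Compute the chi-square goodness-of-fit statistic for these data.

The 1:2:1 ratio has 4 parts, so with N = 363 the expected counts are:
  red: 363 × 1/4 = 90.75
  pink: 363 × 2/4 = 181.5
  white: 363 × 1/4 = 90.75
χ² = Σ (O − E)² / E
  red: (93 − 90.75)² / 90.75 = 0.0558
  pink: (180 − 181.5)² / 181.5 = 0.0124
  white: (90 − 90.75)² / 90.75 = 0.0062
χ² = 0.0558 + 0.0124 + 0.0062 = 0.0744 ≈ 0.074

0.074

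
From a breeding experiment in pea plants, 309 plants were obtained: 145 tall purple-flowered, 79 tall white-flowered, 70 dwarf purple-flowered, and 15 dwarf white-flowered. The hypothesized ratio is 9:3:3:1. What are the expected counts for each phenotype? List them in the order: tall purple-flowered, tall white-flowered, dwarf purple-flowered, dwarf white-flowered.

The 9:3:3:1 ratio has 16 parts, so with N = 309 the expected counts are:
  tall purple-flowered: 309 × 9/16 = 173.8125
  tall white-flowered: 309 × 3/16 = 57.9375
  dwarf purple-flowered: 309 × 3/16 = 57.9375
  dwarf white-flowered: 309 × 1/16 = 19.3125

173.8125, 57.9375, 57.9375, 19.3125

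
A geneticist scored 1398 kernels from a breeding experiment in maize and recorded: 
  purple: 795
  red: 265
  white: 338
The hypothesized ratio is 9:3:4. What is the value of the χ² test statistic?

Under the 9:3:4 hypothesis (Σ ratio = 16, N = 1398):
  purple: 1398 × 9/16 = 786.375
  red: 1398 × 3/16 = 262.125
  white: 1398 × 4/16 = 349.5
χ² = Σ (O − E)² / E
  purple: (795 − 786.375)² / 786.375 = 0.0946
  red: (265 − 262.125)² / 262.125 = 0.0315
  white: (338 − 349.5)² / 349.5 = 0.3784
χ² = 0.0946 + 0.0315 + 0.3784 = 0.5045 ≈ 0.505

0.505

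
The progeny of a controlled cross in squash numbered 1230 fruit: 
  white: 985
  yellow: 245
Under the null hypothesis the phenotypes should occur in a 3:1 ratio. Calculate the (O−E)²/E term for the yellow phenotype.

12.703

Under the 3:1 hypothesis (Σ ratio = 4, N = 1230):
  white: 1230 × 3/4 = 922.5
  yellow: 1230 × 1/4 = 307.5
Contribution of yellow: (245 − 307.5)² / 307.5 = 12.7033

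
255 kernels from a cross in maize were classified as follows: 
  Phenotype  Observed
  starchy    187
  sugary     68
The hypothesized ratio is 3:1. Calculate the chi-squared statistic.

The 3:1 ratio has 4 parts, so with N = 255 the expected counts are:
  starchy: 255 × 3/4 = 191.25
  sugary: 255 × 1/4 = 63.75
χ² = Σ (O − E)² / E
  starchy: (187 − 191.25)² / 191.25 = 0.0944
  sugary: (68 − 63.75)² / 63.75 = 0.2833
χ² = 0.0944 + 0.2833 = 0.3777 ≈ 0.378

0.378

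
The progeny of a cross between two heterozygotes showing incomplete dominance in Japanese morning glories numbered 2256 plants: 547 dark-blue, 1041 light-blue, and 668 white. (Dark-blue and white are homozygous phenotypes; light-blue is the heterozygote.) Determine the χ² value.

26.400

With incomplete dominance, a heterozygote × heterozygote cross gives a 1:2:1 phenotypic ratio.
The 1:2:1 ratio has 4 parts, so with N = 2256 the expected counts are:
  dark-blue: 2256 × 1/4 = 564
  light-blue: 2256 × 2/4 = 1128
  white: 2256 × 1/4 = 564
χ² = Σ (O − E)² / E
  dark-blue: (547 − 564)² / 564 = 0.5124
  light-blue: (1041 − 1128)² / 1128 = 6.7101
  white: (668 − 564)² / 564 = 19.1773
χ² = 0.5124 + 6.7101 + 19.1773 = 26.3998 ≈ 26.400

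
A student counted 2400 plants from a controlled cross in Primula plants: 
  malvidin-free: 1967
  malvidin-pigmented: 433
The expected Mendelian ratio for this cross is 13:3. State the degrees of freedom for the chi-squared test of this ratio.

A goodness-of-fit test with 2 phenotype classes has df = 2 − 1 = 1.

1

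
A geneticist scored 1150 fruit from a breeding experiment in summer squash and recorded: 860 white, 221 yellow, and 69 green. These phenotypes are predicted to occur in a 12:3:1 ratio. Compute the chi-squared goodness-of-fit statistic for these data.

Total ratio parts = 16. Expected numbers out of 1150:
  white: 1150 × 12/16 = 862.5
  yellow: 1150 × 3/16 = 215.625
  green: 1150 × 1/16 = 71.875
χ² = Σ (O − E)² / E
  white: (860 − 862.5)² / 862.5 = 0.0072
  yellow: (221 − 215.625)² / 215.625 = 0.1340
  green: (69 − 71.875)² / 71.875 = 0.1150
χ² = 0.0072 + 0.1340 + 0.1150 = 0.2562 ≈ 0.256

0.256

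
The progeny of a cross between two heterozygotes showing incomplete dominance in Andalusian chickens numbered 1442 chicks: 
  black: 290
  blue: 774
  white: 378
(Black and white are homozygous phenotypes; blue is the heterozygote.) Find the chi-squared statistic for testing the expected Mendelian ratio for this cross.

With incomplete dominance, a heterozygote × heterozygote cross gives a 1:2:1 phenotypic ratio.
Total ratio parts = 4. Expected numbers out of 1442:
  black: 1442 × 1/4 = 360.5
  blue: 1442 × 2/4 = 721
  white: 1442 × 1/4 = 360.5
χ² = Σ (O − E)² / E
  black: (290 − 360.5)² / 360.5 = 13.7871
  blue: (774 − 721)² / 721 = 3.8960
  white: (378 − 360.5)² / 360.5 = 0.8495
χ² = 13.7871 + 3.8960 + 0.8495 = 18.5326 ≈ 18.533

18.533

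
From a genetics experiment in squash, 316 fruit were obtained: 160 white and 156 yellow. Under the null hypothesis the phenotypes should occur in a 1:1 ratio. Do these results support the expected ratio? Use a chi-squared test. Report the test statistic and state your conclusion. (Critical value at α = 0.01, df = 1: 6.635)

Under the 1:1 hypothesis (Σ ratio = 2, N = 316):
  white: 316 × 1/2 = 158
  yellow: 316 × 1/2 = 158
χ² = Σ (O − E)² / E
  white: (160 − 158)² / 158 = 0.0253
  yellow: (156 − 158)² / 158 = 0.0253
χ² = 0.0253 + 0.0253 = 0.0506 ≈ 0.051
Degrees of freedom = 2 − 1 = 1; critical value at α = 0.01 is 6.635.
Since 0.051 < 6.635, we fail to reject the null hypothesis — the data are consistent with the 1:1 ratio.

0.051; consistent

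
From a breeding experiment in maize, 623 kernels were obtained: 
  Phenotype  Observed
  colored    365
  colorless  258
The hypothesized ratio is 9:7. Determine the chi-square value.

Expected counts for N = 623 under a 9:7 ratio (total parts = 16):
  colored: 623 × 9/16 = 350.4375
  colorless: 623 × 7/16 = 272.5625
χ² = Σ (O − E)² / E
  colored: (365 − 350.4375)² / 350.4375 = 0.6051
  colorless: (258 − 272.5625)² / 272.5625 = 0.7780
χ² = 0.6051 + 0.7780 = 1.3831 ≈ 1.383

1.383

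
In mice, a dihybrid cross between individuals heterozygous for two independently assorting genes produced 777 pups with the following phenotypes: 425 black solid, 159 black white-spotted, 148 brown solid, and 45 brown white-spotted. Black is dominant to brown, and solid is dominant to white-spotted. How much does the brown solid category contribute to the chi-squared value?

0.037

A dihybrid F₂ with independent assortment and complete dominance at both loci gives a 9:3:3:1 phenotypic ratio.
Under the 9:3:3:1 hypothesis (Σ ratio = 16, N = 777):
  black solid: 777 × 9/16 = 437.0625
  black white-spotted: 777 × 3/16 = 145.6875
  brown solid: 777 × 3/16 = 145.6875
  brown white-spotted: 777 × 1/16 = 48.5625
Contribution of brown solid: (148 − 145.6875)² / 145.6875 = 0.0367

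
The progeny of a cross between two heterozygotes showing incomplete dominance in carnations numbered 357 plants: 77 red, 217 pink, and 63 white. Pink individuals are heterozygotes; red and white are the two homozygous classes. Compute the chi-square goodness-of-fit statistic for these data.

With incomplete dominance, a heterozygote × heterozygote cross gives a 1:2:1 phenotypic ratio.
Expected counts for N = 357 under a 1:2:1 ratio (total parts = 4):
  red: 357 × 1/4 = 89.25
  pink: 357 × 2/4 = 178.5
  white: 357 × 1/4 = 89.25
χ² = Σ (O − E)² / E
  red: (77 − 89.25)² / 89.25 = 1.6814
  pink: (217 − 178.5)² / 178.5 = 8.3039
  white: (63 − 89.25)² / 89.25 = 7.7206
χ² = 1.6814 + 8.3039 + 7.7206 = 17.7059 ≈ 17.706

17.706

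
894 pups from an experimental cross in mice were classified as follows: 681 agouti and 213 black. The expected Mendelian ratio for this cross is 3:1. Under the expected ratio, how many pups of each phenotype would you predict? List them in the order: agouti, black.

Total ratio parts = 4. Expected numbers out of 894:
  agouti: 894 × 3/4 = 670.5
  black: 894 × 1/4 = 223.5

670.5, 223.5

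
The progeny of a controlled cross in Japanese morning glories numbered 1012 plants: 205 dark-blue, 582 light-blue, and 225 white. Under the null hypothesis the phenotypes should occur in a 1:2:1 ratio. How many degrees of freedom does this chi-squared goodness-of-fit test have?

A goodness-of-fit test with 3 phenotype classes has df = 3 − 1 = 2.

2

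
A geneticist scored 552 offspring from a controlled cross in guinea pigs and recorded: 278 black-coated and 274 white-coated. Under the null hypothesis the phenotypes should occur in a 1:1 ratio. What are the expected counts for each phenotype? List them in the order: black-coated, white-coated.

Total ratio parts = 2. Expected numbers out of 552:
  black-coated: 552 × 1/2 = 276
  white-coated: 552 × 1/2 = 276

276, 276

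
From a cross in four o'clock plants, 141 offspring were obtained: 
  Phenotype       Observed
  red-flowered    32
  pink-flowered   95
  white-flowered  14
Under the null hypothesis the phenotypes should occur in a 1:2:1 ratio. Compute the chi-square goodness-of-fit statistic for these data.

21.624

The 1:2:1 ratio has 4 parts, so with N = 141 the expected counts are:
  red-flowered: 141 × 1/4 = 35.25
  pink-flowered: 141 × 2/4 = 70.5
  white-flowered: 141 × 1/4 = 35.25
χ² = Σ (O − E)² / E
  red-flowered: (32 − 35.25)² / 35.25 = 0.2996
  pink-flowered: (95 − 70.5)² / 70.5 = 8.5142
  white-flowered: (14 − 35.25)² / 35.25 = 12.8103
χ² = 0.2996 + 8.5142 + 12.8103 = 21.6241 ≈ 21.624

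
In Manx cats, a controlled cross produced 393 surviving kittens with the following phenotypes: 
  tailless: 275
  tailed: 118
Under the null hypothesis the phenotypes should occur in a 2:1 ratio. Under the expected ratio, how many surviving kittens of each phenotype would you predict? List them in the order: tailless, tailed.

Expected counts for N = 393 under a 2:1 ratio (total parts = 3):
  tailless: 393 × 2/3 = 262
  tailed: 393 × 1/3 = 131

262, 131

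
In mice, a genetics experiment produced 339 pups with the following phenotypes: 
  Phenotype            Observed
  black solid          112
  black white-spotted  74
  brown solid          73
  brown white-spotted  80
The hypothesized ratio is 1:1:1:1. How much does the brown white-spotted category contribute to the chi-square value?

Total ratio parts = 4. Expected numbers out of 339:
  black solid: 339 × 1/4 = 84.75
  black white-spotted: 339 × 1/4 = 84.75
  brown solid: 339 × 1/4 = 84.75
  brown white-spotted: 339 × 1/4 = 84.75
Contribution of brown white-spotted: (80 − 84.75)² / 84.75 = 0.2662

0.266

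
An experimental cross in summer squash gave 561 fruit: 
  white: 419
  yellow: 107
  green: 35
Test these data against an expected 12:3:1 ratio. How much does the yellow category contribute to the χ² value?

The 12:3:1 ratio has 16 parts, so with N = 561 the expected counts are:
  white: 561 × 12/16 = 420.75
  yellow: 561 × 3/16 = 105.1875
  green: 561 × 1/16 = 35.0625
Contribution of yellow: (107 − 105.1875)² / 105.1875 = 0.0312

0.031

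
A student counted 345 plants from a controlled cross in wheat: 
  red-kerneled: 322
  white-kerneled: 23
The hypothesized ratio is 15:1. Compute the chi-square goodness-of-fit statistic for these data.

0.102

Total ratio parts = 16. Expected numbers out of 345:
  red-kerneled: 345 × 15/16 = 323.4375
  white-kerneled: 345 × 1/16 = 21.5625
χ² = Σ (O − E)² / E
  red-kerneled: (322 − 323.4375)² / 323.4375 = 0.0064
  white-kerneled: (23 − 21.5625)² / 21.5625 = 0.0958
χ² = 0.0064 + 0.0958 = 0.1022 ≈ 0.102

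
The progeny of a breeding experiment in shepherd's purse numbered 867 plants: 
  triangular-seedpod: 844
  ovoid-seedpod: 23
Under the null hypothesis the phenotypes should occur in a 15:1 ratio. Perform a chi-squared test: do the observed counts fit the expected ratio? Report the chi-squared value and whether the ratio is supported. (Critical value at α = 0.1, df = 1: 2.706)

The 15:1 ratio has 16 parts, so with N = 867 the expected counts are:
  triangular-seedpod: 867 × 15/16 = 812.8125
  ovoid-seedpod: 867 × 1/16 = 54.1875
χ² = Σ (O − E)² / E
  triangular-seedpod: (844 − 812.8125)² / 812.8125 = 1.1967
  ovoid-seedpod: (23 − 54.1875)² / 54.1875 = 17.9499
χ² = 1.1967 + 17.9499 = 19.1466 ≈ 19.147
Degrees of freedom = 2 − 1 = 1; critical value at α = 0.1 is 2.706.
Since 19.147 > 2.706, we reject the null hypothesis — the data do not fit the 15:1 ratio.

19.147; not consistent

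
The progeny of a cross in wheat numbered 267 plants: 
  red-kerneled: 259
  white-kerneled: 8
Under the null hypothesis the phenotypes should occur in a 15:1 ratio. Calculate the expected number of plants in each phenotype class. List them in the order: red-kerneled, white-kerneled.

250.3125, 16.6875

The 15:1 ratio has 16 parts, so with N = 267 the expected counts are:
  red-kerneled: 267 × 15/16 = 250.3125
  white-kerneled: 267 × 1/16 = 16.6875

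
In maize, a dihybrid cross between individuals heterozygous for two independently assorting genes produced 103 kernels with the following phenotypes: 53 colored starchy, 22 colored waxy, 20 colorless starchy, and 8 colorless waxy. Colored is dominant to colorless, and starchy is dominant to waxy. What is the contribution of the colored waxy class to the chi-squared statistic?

A dihybrid F₂ with independent assortment and complete dominance at both loci gives a 9:3:3:1 phenotypic ratio.
Under the 9:3:3:1 hypothesis (Σ ratio = 16, N = 103):
  colored starchy: 103 × 9/16 = 57.9375
  colored waxy: 103 × 3/16 = 19.3125
  colorless starchy: 103 × 3/16 = 19.3125
  colorless waxy: 103 × 1/16 = 6.4375
Contribution of colored waxy: (22 − 19.3125)² / 19.3125 = 0.3740

0.374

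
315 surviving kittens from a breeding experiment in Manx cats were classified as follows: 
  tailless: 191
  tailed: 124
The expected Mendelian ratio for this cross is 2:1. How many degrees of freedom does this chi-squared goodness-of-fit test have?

1

A goodness-of-fit test with 2 phenotype classes has df = 2 − 1 = 1.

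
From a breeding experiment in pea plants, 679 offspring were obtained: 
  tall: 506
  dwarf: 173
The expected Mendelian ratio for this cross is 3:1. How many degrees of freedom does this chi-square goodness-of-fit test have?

1

A goodness-of-fit test with 2 phenotype classes has df = 2 − 1 = 1.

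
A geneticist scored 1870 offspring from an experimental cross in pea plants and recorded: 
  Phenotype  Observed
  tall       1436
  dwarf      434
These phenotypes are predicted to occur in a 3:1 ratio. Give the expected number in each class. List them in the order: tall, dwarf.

1402.5, 467.5

Total ratio parts = 4. Expected numbers out of 1870:
  tall: 1870 × 3/4 = 1402.5
  dwarf: 1870 × 1/4 = 467.5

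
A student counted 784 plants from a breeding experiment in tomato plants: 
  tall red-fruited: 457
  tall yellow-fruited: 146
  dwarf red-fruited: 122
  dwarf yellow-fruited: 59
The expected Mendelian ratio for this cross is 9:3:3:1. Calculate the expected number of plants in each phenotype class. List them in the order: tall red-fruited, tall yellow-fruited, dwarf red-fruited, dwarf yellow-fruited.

441, 147, 147, 49

Total ratio parts = 16. Expected numbers out of 784:
  tall red-fruited: 784 × 9/16 = 441
  tall yellow-fruited: 784 × 3/16 = 147
  dwarf red-fruited: 784 × 3/16 = 147
  dwarf yellow-fruited: 784 × 1/16 = 49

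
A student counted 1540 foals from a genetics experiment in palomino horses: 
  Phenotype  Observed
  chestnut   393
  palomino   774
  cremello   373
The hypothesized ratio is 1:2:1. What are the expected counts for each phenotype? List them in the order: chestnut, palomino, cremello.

385, 770, 385

Expected counts for N = 1540 under a 1:2:1 ratio (total parts = 4):
  chestnut: 1540 × 1/4 = 385
  palomino: 1540 × 2/4 = 770
  cremello: 1540 × 1/4 = 385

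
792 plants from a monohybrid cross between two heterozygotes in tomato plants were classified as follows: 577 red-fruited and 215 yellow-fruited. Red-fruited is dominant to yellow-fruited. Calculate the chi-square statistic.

For a monohybrid cross between heterozygotes with complete dominance, the expected phenotypic ratio is 3:1.
Under the 3:1 hypothesis (Σ ratio = 4, N = 792):
  red-fruited: 792 × 3/4 = 594
  yellow-fruited: 792 × 1/4 = 198
χ² = Σ (O − E)² / E
  red-fruited: (577 − 594)² / 594 = 0.4865
  yellow-fruited: (215 − 198)² / 198 = 1.4596
χ² = 0.4865 + 1.4596 = 1.9461 ≈ 1.946

1.946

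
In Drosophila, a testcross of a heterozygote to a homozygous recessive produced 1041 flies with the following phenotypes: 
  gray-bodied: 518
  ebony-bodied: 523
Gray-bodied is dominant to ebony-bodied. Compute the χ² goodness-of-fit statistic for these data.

A testcross of a heterozygote (Aa × aa) gives a 1:1 phenotypic ratio.
Total ratio parts = 2. Expected numbers out of 1041:
  gray-bodied: 1041 × 1/2 = 520.5
  ebony-bodied: 1041 × 1/2 = 520.5
χ² = Σ (O − E)² / E
  gray-bodied: (518 − 520.5)² / 520.5 = 0.0120
  ebony-bodied: (523 − 520.5)² / 520.5 = 0.0120
χ² = 0.0120 + 0.0120 = 0.024

0.024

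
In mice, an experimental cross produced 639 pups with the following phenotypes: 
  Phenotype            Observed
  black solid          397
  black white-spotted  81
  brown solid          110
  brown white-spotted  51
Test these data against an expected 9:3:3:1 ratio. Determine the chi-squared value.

20.366

Total ratio parts = 16. Expected numbers out of 639:
  black solid: 639 × 9/16 = 359.4375
  black white-spotted: 639 × 3/16 = 119.8125
  brown solid: 639 × 3/16 = 119.8125
  brown white-spotted: 639 × 1/16 = 39.9375
χ² = Σ (O − E)² / E
  black solid: (397 − 359.4375)² / 359.4375 = 3.9254
  black white-spotted: (81 − 119.8125)² / 119.8125 = 12.5731
  brown solid: (110 − 119.8125)² / 119.8125 = 0.8036
  brown white-spotted: (51 − 39.9375)² / 39.9375 = 3.0643
χ² = 3.9254 + 12.5731 + 0.8036 + 3.0643 = 20.3664 ≈ 20.366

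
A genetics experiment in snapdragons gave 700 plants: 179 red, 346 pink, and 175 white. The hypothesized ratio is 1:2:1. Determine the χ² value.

Expected counts for N = 700 under a 1:2:1 ratio (total parts = 4):
  red: 700 × 1/4 = 175
  pink: 700 × 2/4 = 350
  white: 700 × 1/4 = 175
χ² = Σ (O − E)² / E
  red: (179 − 175)² / 175 = 0.0914
  pink: (346 − 350)² / 350 = 0.0457
  white: (175 − 175)² / 175 = 0.0000
χ² = 0.0914 + 0.0457 + 0.0000 = 0.1371 ≈ 0.137

0.137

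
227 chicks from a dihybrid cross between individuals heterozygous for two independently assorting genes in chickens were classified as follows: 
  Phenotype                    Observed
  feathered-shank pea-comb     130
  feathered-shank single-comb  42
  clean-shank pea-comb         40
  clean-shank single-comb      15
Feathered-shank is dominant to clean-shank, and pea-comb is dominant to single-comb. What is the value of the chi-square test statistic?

0.250

A dihybrid F₂ with independent assortment and complete dominance at both loci gives a 9:3:3:1 phenotypic ratio.
Total ratio parts = 16. Expected numbers out of 227:
  feathered-shank pea-comb: 227 × 9/16 = 127.6875
  feathered-shank single-comb: 227 × 3/16 = 42.5625
  clean-shank pea-comb: 227 × 3/16 = 42.5625
  clean-shank single-comb: 227 × 1/16 = 14.1875
χ² = Σ (O − E)² / E
  feathered-shank pea-comb: (130 − 127.6875)² / 127.6875 = 0.0419
  feathered-shank single-comb: (42 − 42.5625)² / 42.5625 = 0.0074
  clean-shank pea-comb: (40 − 42.5625)² / 42.5625 = 0.1543
  clean-shank single-comb: (15 − 14.1875)² / 14.1875 = 0.0465
χ² = 0.0419 + 0.0074 + 0.1543 + 0.0465 = 0.2501 ≈ 0.250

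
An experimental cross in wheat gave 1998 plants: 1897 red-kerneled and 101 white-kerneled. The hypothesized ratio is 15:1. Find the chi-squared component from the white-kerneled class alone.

4.565

The 15:1 ratio has 16 parts, so with N = 1998 the expected counts are:
  red-kerneled: 1998 × 15/16 = 1873.125
  white-kerneled: 1998 × 1/16 = 124.875
Contribution of white-kerneled: (101 − 124.875)² / 124.875 = 4.5647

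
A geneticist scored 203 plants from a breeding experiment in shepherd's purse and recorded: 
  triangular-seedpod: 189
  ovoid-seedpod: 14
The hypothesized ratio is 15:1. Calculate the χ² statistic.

Total ratio parts = 16. Expected numbers out of 203:
  triangular-seedpod: 203 × 15/16 = 190.3125
  ovoid-seedpod: 203 × 1/16 = 12.6875
χ² = Σ (O − E)² / E
  triangular-seedpod: (189 − 190.3125)² / 190.3125 = 0.0091
  ovoid-seedpod: (14 − 12.6875)² / 12.6875 = 0.1358
χ² = 0.0091 + 0.1358 = 0.1449 ≈ 0.145

0.145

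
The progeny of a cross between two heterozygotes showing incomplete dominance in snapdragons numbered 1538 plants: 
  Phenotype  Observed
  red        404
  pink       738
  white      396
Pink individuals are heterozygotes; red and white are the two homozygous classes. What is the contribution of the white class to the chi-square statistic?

With incomplete dominance, a heterozygote × heterozygote cross gives a 1:2:1 phenotypic ratio.
Total ratio parts = 4. Expected numbers out of 1538:
  red: 1538 × 1/4 = 384.5
  pink: 1538 × 2/4 = 769
  white: 1538 × 1/4 = 384.5
Contribution of white: (396 − 384.5)² / 384.5 = 0.3440

0.344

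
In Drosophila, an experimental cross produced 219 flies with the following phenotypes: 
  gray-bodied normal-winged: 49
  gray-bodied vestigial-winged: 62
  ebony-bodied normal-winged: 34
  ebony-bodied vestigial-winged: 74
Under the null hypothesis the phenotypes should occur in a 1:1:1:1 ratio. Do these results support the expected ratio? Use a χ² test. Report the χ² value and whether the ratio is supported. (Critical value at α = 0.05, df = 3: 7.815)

16.196; not consistent

Under the 1:1:1:1 hypothesis (Σ ratio = 4, N = 219):
  gray-bodied normal-winged: 219 × 1/4 = 54.75
  gray-bodied vestigial-winged: 219 × 1/4 = 54.75
  ebony-bodied normal-winged: 219 × 1/4 = 54.75
  ebony-bodied vestigial-winged: 219 × 1/4 = 54.75
χ² = Σ (O − E)² / E
  gray-bodied normal-winged: (49 − 54.75)² / 54.75 = 0.6039
  gray-bodied vestigial-winged: (62 − 54.75)² / 54.75 = 0.9600
  ebony-bodied normal-winged: (34 − 54.75)² / 54.75 = 7.8642
  ebony-bodied vestigial-winged: (74 − 54.75)² / 54.75 = 6.7683
χ² = 0.6039 + 0.9600 + 7.8642 + 6.7683 = 16.1964 ≈ 16.196
Degrees of freedom = 4 − 1 = 3; critical value at α = 0.05 is 7.815.
Since 16.196 > 7.815, we reject the null hypothesis — the data do not fit the 1:1:1:1 ratio.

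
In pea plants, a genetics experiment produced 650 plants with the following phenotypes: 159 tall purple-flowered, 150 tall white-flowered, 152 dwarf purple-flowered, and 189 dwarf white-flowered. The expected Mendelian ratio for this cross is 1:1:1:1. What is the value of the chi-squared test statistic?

6.037

Total ratio parts = 4. Expected numbers out of 650:
  tall purple-flowered: 650 × 1/4 = 162.5
  tall white-flowered: 650 × 1/4 = 162.5
  dwarf purple-flowered: 650 × 1/4 = 162.5
  dwarf white-flowered: 650 × 1/4 = 162.5
χ² = Σ (O − E)² / E
  tall purple-flowered: (159 − 162.5)² / 162.5 = 0.0754
  tall white-flowered: (150 − 162.5)² / 162.5 = 0.9615
  dwarf purple-flowered: (152 − 162.5)² / 162.5 = 0.6785
  dwarf white-flowered: (189 − 162.5)² / 162.5 = 4.3215
χ² = 0.0754 + 0.9615 + 0.6785 + 4.3215 = 6.0369 ≈ 6.037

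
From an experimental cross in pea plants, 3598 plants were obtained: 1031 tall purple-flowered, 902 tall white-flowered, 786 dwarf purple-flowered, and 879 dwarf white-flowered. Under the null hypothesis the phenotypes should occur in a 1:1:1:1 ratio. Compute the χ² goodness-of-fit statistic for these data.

34.020

The 1:1:1:1 ratio has 4 parts, so with N = 3598 the expected counts are:
  tall purple-flowered: 3598 × 1/4 = 899.5
  tall white-flowered: 3598 × 1/4 = 899.5
  dwarf purple-flowered: 3598 × 1/4 = 899.5
  dwarf white-flowered: 3598 × 1/4 = 899.5
χ² = Σ (O − E)² / E
  tall purple-flowered: (1031 − 899.5)² / 899.5 = 19.2243
  tall white-flowered: (902 − 899.5)² / 899.5 = 0.0069
  dwarf purple-flowered: (786 − 899.5)² / 899.5 = 14.3216
  dwarf white-flowered: (879 − 899.5)² / 899.5 = 0.4672
χ² = 19.2243 + 0.0069 + 14.3216 + 0.4672 = 34.020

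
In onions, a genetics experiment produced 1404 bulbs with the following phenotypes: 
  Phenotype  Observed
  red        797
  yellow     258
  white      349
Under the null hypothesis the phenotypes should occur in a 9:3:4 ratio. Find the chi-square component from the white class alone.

0.011

The 9:3:4 ratio has 16 parts, so with N = 1404 the expected counts are:
  red: 1404 × 9/16 = 789.75
  yellow: 1404 × 3/16 = 263.25
  white: 1404 × 4/16 = 351
Contribution of white: (349 − 351)² / 351 = 0.0114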